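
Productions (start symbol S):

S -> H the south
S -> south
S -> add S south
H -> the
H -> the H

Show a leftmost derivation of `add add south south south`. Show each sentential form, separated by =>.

S => add S south => add add S south south => add add south south south

S => add S south   [S -> add S south]
add S south => add add S south south   [S -> add S south]
add add S south south => add add south south south   [S -> south]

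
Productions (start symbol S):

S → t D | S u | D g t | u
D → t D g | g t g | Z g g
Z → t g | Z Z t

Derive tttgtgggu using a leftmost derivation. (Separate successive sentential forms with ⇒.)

S ⇒ Su   [S → S u]
Su ⇒ tDu   [S → t D]
tDu ⇒ ttDgu   [D → t D g]
ttDgu ⇒ tttDggu   [D → t D g]
tttDggu ⇒ tttgtgggu   [D → g t g]

S ⇒ Su ⇒ tDu ⇒ ttDgu ⇒ tttDggu ⇒ tttgtgggu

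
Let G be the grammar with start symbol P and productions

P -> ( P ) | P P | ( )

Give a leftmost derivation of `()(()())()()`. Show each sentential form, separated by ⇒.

P ⇒ PP   [P -> P P]
PP ⇒ PPP   [P -> P P]
PPP ⇒ PPPP   [P -> P P]
PPPP ⇒ ()PPP   [P -> ( )]
()PPP ⇒ ()(P)PP   [P -> ( P )]
()(P)PP ⇒ ()(PP)PP   [P -> P P]
()(PP)PP ⇒ ()(()P)PP   [P -> ( )]
()(()P)PP ⇒ ()(()())PP   [P -> ( )]
()(()())PP ⇒ ()(()())()P   [P -> ( )]
()(()())()P ⇒ ()(()())()()   [P -> ( )]

P ⇒ PP ⇒ PPP ⇒ PPPP ⇒ ()PPP ⇒ ()(P)PP ⇒ ()(PP)PP ⇒ ()(()P)PP ⇒ ()(()())PP ⇒ ()(()())()P ⇒ ()(()())()()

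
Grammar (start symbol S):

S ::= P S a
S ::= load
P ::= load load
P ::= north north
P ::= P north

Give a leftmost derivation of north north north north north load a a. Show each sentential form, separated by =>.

S => P S a => P north S a => north north north S a => north north north P S a a => north north north north north S a a => north north north north north load a a

S => P S a   [S ::= P S a]
P S a => P north S a   [P ::= P north]
P north S a => north north north S a   [P ::= north north]
north north north S a => north north north P S a a   [S ::= P S a]
north north north P S a a => north north north north north S a a   [P ::= north north]
north north north north north S a a => north north north north north load a a   [S ::= load]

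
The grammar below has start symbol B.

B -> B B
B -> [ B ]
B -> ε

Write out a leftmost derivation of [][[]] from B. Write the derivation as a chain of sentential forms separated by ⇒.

B ⇒ BB   [B -> B B]
BB ⇒ [B]B   [B -> [ B ]]
[B]B ⇒ []B   [B -> ε]
[]B ⇒ []BB   [B -> B B]
[]BB ⇒ []BBB   [B -> B B]
[]BBB ⇒ [][B]BB   [B -> [ B ]]
[][B]BB ⇒ [][BB]BB   [B -> B B]
[][BB]BB ⇒ [][[B]B]BB   [B -> [ B ]]
[][[B]B]BB ⇒ [][[]B]BB   [B -> ε]
[][[]B]BB ⇒ [][[]]BB   [B -> ε]
[][[]]BB ⇒ [][[]]B   [B -> ε]
[][[]]B ⇒ [][[]]   [B -> ε]

B⇒BB⇒[B]B⇒[]B⇒[]BB⇒[]BBB⇒[][B]BB⇒[][BB]BB⇒[][[B]B]BB⇒[][[]B]BB⇒[][[]]BB⇒[][[]]B⇒[][[]]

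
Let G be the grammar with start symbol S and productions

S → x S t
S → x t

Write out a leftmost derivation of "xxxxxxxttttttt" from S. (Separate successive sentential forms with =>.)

S => xSt   [S → x S t]
xSt => xxStt   [S → x S t]
xxStt => xxxSttt   [S → x S t]
xxxSttt => xxxxStttt   [S → x S t]
xxxxStttt => xxxxxSttttt   [S → x S t]
xxxxxSttttt => xxxxxxStttttt   [S → x S t]
xxxxxxStttttt => xxxxxxxttttttt   [S → x t]

S => xSt => xxStt => xxxSttt => xxxxStttt => xxxxxSttttt => xxxxxxStttttt => xxxxxxxttttttt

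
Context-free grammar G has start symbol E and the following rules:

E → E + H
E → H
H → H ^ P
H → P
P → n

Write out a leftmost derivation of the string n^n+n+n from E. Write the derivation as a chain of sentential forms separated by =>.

E => E+H => E+H+H => H+H+H => H^P+H+H => P^P+H+H => n^P+H+H => n^n+H+H => n^n+P+H => n^n+n+H => n^n+n+P => n^n+n+n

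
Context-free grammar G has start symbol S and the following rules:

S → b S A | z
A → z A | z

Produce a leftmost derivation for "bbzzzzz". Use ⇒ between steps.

S ⇒ bSA   [S → b S A]
bSA ⇒ bbSAA   [S → b S A]
bbSAA ⇒ bbzAA   [S → z]
bbzAA ⇒ bbzzA   [A → z]
bbzzA ⇒ bbzzzA   [A → z A]
bbzzzA ⇒ bbzzzzA   [A → z A]
bbzzzzA ⇒ bbzzzzz   [A → z]

S ⇒ bSA ⇒ bbSAA ⇒ bbzAA ⇒ bbzzA ⇒ bbzzzA ⇒ bbzzzzA ⇒ bbzzzzz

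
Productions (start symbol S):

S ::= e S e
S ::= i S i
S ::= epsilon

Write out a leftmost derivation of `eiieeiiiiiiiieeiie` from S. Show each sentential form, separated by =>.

S => eSe   [S ::= e S e]
eSe => eiSie   [S ::= i S i]
eiSie => eiiSiie   [S ::= i S i]
eiiSiie => eiieSeiie   [S ::= e S e]
eiieSeiie => eiieeSeeiie   [S ::= e S e]
eiieeSeeiie => eiieeiSieeiie   [S ::= i S i]
eiieeiSieeiie => eiieeiiSiieeiie   [S ::= i S i]
eiieeiiSiieeiie => eiieeiiiSiiieeiie   [S ::= i S i]
eiieeiiiSiiieeiie => eiieeiiiiSiiiieeiie   [S ::= i S i]
eiieeiiiiSiiiieeiie => eiieeiiiiiiiieeiie   [S ::= epsilon]

S => eSe => eiSie => eiiSiie => eiieSeiie => eiieeSeeiie => eiieeiSieeiie => eiieeiiSiieeiie => eiieeiiiSiiieeiie => eiieeiiiiSiiiieeiie => eiieeiiiiiiiieeiie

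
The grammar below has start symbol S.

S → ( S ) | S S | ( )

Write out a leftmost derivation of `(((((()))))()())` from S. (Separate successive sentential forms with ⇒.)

S ⇒ (S)   [S → ( S )]
(S) ⇒ (SS)   [S → S S]
(SS) ⇒ ((S)S)   [S → ( S )]
((S)S) ⇒ (((S))S)   [S → ( S )]
(((S))S) ⇒ ((((S)))S)   [S → ( S )]
((((S)))S) ⇒ (((((S))))S)   [S → ( S )]
(((((S))))S) ⇒ (((((()))))S)   [S → ( )]
(((((()))))S) ⇒ (((((()))))SS)   [S → S S]
(((((()))))SS) ⇒ (((((()))))()S)   [S → ( )]
(((((()))))()S) ⇒ (((((()))))()())   [S → ( )]

S ⇒ (S) ⇒ (SS) ⇒ ((S)S) ⇒ (((S))S) ⇒ ((((S)))S) ⇒ (((((S))))S) ⇒ (((((()))))S) ⇒ (((((()))))SS) ⇒ (((((()))))()S) ⇒ (((((()))))()())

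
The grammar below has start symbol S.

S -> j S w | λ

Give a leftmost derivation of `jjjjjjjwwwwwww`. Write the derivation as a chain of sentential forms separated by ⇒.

S ⇒ jSw ⇒ jjSww ⇒ jjjSwww ⇒ jjjjSwwww ⇒ jjjjjSwwwww ⇒ jjjjjjSwwwwww ⇒ jjjjjjjSwwwwwww ⇒ jjjjjjjwwwwwww

S ⇒ jSw   [S -> j S w]
jSw ⇒ jjSww   [S -> j S w]
jjSww ⇒ jjjSwww   [S -> j S w]
jjjSwww ⇒ jjjjSwwww   [S -> j S w]
jjjjSwwww ⇒ jjjjjSwwwww   [S -> j S w]
jjjjjSwwwww ⇒ jjjjjjSwwwwww   [S -> j S w]
jjjjjjSwwwwww ⇒ jjjjjjjSwwwwwww   [S -> j S w]
jjjjjjjSwwwwwww ⇒ jjjjjjjwwwwwww   [S -> λ]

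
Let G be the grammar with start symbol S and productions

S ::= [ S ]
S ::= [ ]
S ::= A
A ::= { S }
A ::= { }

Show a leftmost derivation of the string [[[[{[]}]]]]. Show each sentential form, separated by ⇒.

S ⇒ [S]   [S ::= [ S ]]
[S] ⇒ [[S]]   [S ::= [ S ]]
[[S]] ⇒ [[[S]]]   [S ::= [ S ]]
[[[S]]] ⇒ [[[[S]]]]   [S ::= [ S ]]
[[[[S]]]] ⇒ [[[[A]]]]   [S ::= A]
[[[[A]]]] ⇒ [[[[{S}]]]]   [A ::= { S }]
[[[[{S}]]]] ⇒ [[[[{[]}]]]]   [S ::= [ ]]

S ⇒ [S] ⇒ [[S]] ⇒ [[[S]]] ⇒ [[[[S]]]] ⇒ [[[[A]]]] ⇒ [[[[{S}]]]] ⇒ [[[[{[]}]]]]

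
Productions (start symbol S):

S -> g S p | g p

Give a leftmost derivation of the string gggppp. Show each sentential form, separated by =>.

S => gSp   [S -> g S p]
gSp => ggSpp   [S -> g S p]
ggSpp => gggppp   [S -> g p]

S => gSp => ggSpp => gggppp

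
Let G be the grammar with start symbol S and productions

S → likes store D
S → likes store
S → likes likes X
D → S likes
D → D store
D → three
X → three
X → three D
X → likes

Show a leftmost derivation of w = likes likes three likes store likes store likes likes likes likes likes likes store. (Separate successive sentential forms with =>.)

S => likes likes X => likes likes three D => likes likes three D store => likes likes three S likes store => likes likes three likes store D likes store => likes likes three likes store S likes likes store => likes likes three likes store likes store D likes likes store => likes likes three likes store likes store S likes likes likes store => likes likes three likes store likes store likes likes X likes likes likes store => likes likes three likes store likes store likes likes likes likes likes likes store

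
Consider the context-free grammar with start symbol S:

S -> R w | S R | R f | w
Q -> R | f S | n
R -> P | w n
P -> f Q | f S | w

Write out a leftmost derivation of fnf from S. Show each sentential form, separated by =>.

S => Rf => Pf => fQf => fnf

S => Rf   [S -> R f]
Rf => Pf   [R -> P]
Pf => fQf   [P -> f Q]
fQf => fnf   [Q -> n]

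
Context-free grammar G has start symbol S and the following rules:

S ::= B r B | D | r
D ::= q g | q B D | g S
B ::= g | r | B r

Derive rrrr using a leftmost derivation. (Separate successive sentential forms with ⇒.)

S ⇒ BrB ⇒ rrB ⇒ rrBr ⇒ rrrr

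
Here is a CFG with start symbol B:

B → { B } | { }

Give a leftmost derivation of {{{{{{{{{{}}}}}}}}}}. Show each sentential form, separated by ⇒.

B ⇒ {B} ⇒ {{B}} ⇒ {{{B}}} ⇒ {{{{B}}}} ⇒ {{{{{B}}}}} ⇒ {{{{{{B}}}}}} ⇒ {{{{{{{B}}}}}}} ⇒ {{{{{{{{B}}}}}}}} ⇒ {{{{{{{{{B}}}}}}}}} ⇒ {{{{{{{{{{}}}}}}}}}}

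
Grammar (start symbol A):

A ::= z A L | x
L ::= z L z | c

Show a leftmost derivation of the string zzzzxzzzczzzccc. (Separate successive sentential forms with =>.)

A=>zAL=>zzALL=>zzzALLL=>zzzzALLLL=>zzzzxLLLL=>zzzzxzLzLLL=>zzzzxzzLzzLLL=>zzzzxzzzLzzzLLL=>zzzzxzzzczzzLLL=>zzzzxzzzczzzcLL=>zzzzxzzzczzzccL=>zzzzxzzzczzzccc

A => zAL   [A ::= z A L]
zAL => zzALL   [A ::= z A L]
zzALL => zzzALLL   [A ::= z A L]
zzzALLL => zzzzALLLL   [A ::= z A L]
zzzzALLLL => zzzzxLLLL   [A ::= x]
zzzzxLLLL => zzzzxzLzLLL   [L ::= z L z]
zzzzxzLzLLL => zzzzxzzLzzLLL   [L ::= z L z]
zzzzxzzLzzLLL => zzzzxzzzLzzzLLL   [L ::= z L z]
zzzzxzzzLzzzLLL => zzzzxzzzczzzLLL   [L ::= c]
zzzzxzzzczzzLLL => zzzzxzzzczzzcLL   [L ::= c]
zzzzxzzzczzzcLL => zzzzxzzzczzzccL   [L ::= c]
zzzzxzzzczzzccL => zzzzxzzzczzzccc   [L ::= c]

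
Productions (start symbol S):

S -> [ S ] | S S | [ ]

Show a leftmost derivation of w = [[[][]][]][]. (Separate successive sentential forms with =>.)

S=>SS=>[S]S=>[SS]S=>[[S]S]S=>[[SS]S]S=>[[[]S]S]S=>[[[][]]S]S=>[[[][]][]]S=>[[[][]][]][]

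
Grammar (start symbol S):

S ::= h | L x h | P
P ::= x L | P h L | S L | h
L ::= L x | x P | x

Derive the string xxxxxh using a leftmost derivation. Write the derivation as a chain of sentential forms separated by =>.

S => Lxh => Lxxh => Lxxxh => Lxxxxh => xxxxxh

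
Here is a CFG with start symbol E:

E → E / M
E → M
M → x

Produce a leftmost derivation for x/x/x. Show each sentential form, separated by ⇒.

E ⇒ E/M ⇒ E/M/M ⇒ M/M/M ⇒ x/M/M ⇒ x/x/M ⇒ x/x/x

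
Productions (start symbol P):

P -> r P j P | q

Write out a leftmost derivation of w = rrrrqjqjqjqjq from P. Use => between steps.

P => rPjP   [P -> r P j P]
rPjP => rrPjPjP   [P -> r P j P]
rrPjPjP => rrrPjPjPjP   [P -> r P j P]
rrrPjPjPjP => rrrrPjPjPjPjP   [P -> r P j P]
rrrrPjPjPjPjP => rrrrqjPjPjPjP   [P -> q]
rrrrqjPjPjPjP => rrrrqjqjPjPjP   [P -> q]
rrrrqjqjPjPjP => rrrrqjqjqjPjP   [P -> q]
rrrrqjqjqjPjP => rrrrqjqjqjqjP   [P -> q]
rrrrqjqjqjqjP => rrrrqjqjqjqjq   [P -> q]

P=>rPjP=>rrPjPjP=>rrrPjPjPjP=>rrrrPjPjPjPjP=>rrrrqjPjPjPjP=>rrrrqjqjPjPjP=>rrrrqjqjqjPjP=>rrrrqjqjqjqjP=>rrrrqjqjqjqjq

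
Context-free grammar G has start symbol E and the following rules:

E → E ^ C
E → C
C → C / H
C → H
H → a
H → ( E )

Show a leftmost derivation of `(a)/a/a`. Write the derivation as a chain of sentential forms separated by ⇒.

E ⇒ C   [E → C]
C ⇒ C/H   [C → C / H]
C/H ⇒ C/H/H   [C → C / H]
C/H/H ⇒ H/H/H   [C → H]
H/H/H ⇒ (E)/H/H   [H → ( E )]
(E)/H/H ⇒ (C)/H/H   [E → C]
(C)/H/H ⇒ (H)/H/H   [C → H]
(H)/H/H ⇒ (a)/H/H   [H → a]
(a)/H/H ⇒ (a)/a/H   [H → a]
(a)/a/H ⇒ (a)/a/a   [H → a]

E⇒C⇒C/H⇒C/H/H⇒H/H/H⇒(E)/H/H⇒(C)/H/H⇒(H)/H/H⇒(a)/H/H⇒(a)/a/H⇒(a)/a/a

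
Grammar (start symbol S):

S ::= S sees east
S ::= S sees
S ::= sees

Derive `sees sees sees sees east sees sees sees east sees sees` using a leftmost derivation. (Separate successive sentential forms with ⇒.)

S ⇒ S sees ⇒ S sees sees ⇒ S sees east sees sees ⇒ S sees sees east sees sees ⇒ S sees sees sees east sees sees ⇒ S sees east sees sees sees east sees sees ⇒ S sees sees east sees sees sees east sees sees ⇒ S sees sees sees east sees sees sees east sees sees ⇒ sees sees sees sees east sees sees sees east sees sees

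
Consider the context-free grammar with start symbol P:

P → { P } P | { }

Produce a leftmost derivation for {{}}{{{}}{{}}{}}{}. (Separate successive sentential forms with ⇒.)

P ⇒ {P}P ⇒ {{}}P ⇒ {{}}{P}P ⇒ {{}}{{P}P}P ⇒ {{}}{{{}}P}P ⇒ {{}}{{{}}{P}P}P ⇒ {{}}{{{}}{{}}P}P ⇒ {{}}{{{}}{{}}{}}P ⇒ {{}}{{{}}{{}}{}}{}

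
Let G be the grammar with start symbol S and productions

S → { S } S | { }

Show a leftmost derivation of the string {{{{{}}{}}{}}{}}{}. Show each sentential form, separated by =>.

S => {S}S   [S → { S } S]
{S}S => {{S}S}S   [S → { S } S]
{{S}S}S => {{{S}S}S}S   [S → { S } S]
{{{S}S}S}S => {{{{S}S}S}S}S   [S → { S } S]
{{{{S}S}S}S}S => {{{{{}}S}S}S}S   [S → { }]
{{{{{}}S}S}S}S => {{{{{}}{}}S}S}S   [S → { }]
{{{{{}}{}}S}S}S => {{{{{}}{}}{}}S}S   [S → { }]
{{{{{}}{}}{}}S}S => {{{{{}}{}}{}}{}}S   [S → { }]
{{{{{}}{}}{}}{}}S => {{{{{}}{}}{}}{}}{}   [S → { }]

S => {S}S => {{S}S}S => {{{S}S}S}S => {{{{S}S}S}S}S => {{{{{}}S}S}S}S => {{{{{}}{}}S}S}S => {{{{{}}{}}{}}S}S => {{{{{}}{}}{}}{}}S => {{{{{}}{}}{}}{}}{}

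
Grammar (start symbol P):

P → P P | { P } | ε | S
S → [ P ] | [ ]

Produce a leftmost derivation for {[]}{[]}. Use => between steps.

P=>PP=>{P}P=>{S}P=>{[]}P=>{[]}{P}=>{[]}{S}=>{[]}{[]}

P => PP   [P → P P]
PP => {P}P   [P → { P }]
{P}P => {S}P   [P → S]
{S}P => {[]}P   [S → [ ]]
{[]}P => {[]}{P}   [P → { P }]
{[]}{P} => {[]}{S}   [P → S]
{[]}{S} => {[]}{[]}   [S → [ ]]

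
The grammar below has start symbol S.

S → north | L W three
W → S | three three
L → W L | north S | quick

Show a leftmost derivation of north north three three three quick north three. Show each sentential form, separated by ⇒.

S ⇒ L W three   [S → L W three]
L W three ⇒ W L W three   [L → W L]
W L W three ⇒ S L W three   [W → S]
S L W three ⇒ L W three L W three   [S → L W three]
L W three L W three ⇒ north S W three L W three   [L → north S]
north S W three L W three ⇒ north north W three L W three   [S → north]
north north W three L W three ⇒ north north three three three L W three   [W → three three]
north north three three three L W three ⇒ north north three three three quick W three   [L → quick]
north north three three three quick W three ⇒ north north three three three quick S three   [W → S]
north north three three three quick S three ⇒ north north three three three quick north three   [S → north]

S ⇒ L W three ⇒ W L W three ⇒ S L W three ⇒ L W three L W three ⇒ north S W three L W three ⇒ north north W three L W three ⇒ north north three three three L W three ⇒ north north three three three quick W three ⇒ north north three three three quick S three ⇒ north north three three three quick north three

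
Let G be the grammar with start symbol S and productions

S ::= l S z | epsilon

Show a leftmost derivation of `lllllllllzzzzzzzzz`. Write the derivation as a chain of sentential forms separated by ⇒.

S ⇒ lSz   [S ::= l S z]
lSz ⇒ llSzz   [S ::= l S z]
llSzz ⇒ lllSzzz   [S ::= l S z]
lllSzzz ⇒ llllSzzzz   [S ::= l S z]
llllSzzzz ⇒ lllllSzzzzz   [S ::= l S z]
lllllSzzzzz ⇒ llllllSzzzzzz   [S ::= l S z]
llllllSzzzzzz ⇒ lllllllSzzzzzzz   [S ::= l S z]
lllllllSzzzzzzz ⇒ llllllllSzzzzzzzz   [S ::= l S z]
llllllllSzzzzzzzz ⇒ lllllllllSzzzzzzzzz   [S ::= l S z]
lllllllllSzzzzzzzzz ⇒ lllllllllzzzzzzzzz   [S ::= epsilon]

S⇒lSz⇒llSzz⇒lllSzzz⇒llllSzzzz⇒lllllSzzzzz⇒llllllSzzzzzz⇒lllllllSzzzzzzz⇒llllllllSzzzzzzzz⇒lllllllllSzzzzzzzzz⇒lllllllllzzzzzzzzz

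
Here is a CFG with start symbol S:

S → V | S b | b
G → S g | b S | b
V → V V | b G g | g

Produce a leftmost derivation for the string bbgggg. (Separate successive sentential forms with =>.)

S => V   [S → V]
V => VV   [V → V V]
VV => VVV   [V → V V]
VVV => VVVV   [V → V V]
VVVV => bGgVVV   [V → b G g]
bGgVVV => bbgVVV   [G → b]
bbgVVV => bbggVV   [V → g]
bbggVV => bbgggV   [V → g]
bbgggV => bbgggg   [V → g]

S=>V=>VV=>VVV=>VVVV=>bGgVVV=>bbgVVV=>bbggVV=>bbgggV=>bbgggg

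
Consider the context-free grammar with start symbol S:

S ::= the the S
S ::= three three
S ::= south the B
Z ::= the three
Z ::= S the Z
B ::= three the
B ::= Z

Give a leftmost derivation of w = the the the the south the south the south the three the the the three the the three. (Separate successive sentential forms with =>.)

S => the the S   [S ::= the the S]
the the S => the the the the S   [S ::= the the S]
the the the the S => the the the the south the B   [S ::= south the B]
the the the the south the B => the the the the south the Z   [B ::= Z]
the the the the south the Z => the the the the south the S the Z   [Z ::= S the Z]
the the the the south the S the Z => the the the the south the south the B the Z   [S ::= south the B]
the the the the south the south the B the Z => the the the the south the south the Z the Z   [B ::= Z]
the the the the south the south the Z the Z => the the the the south the south the S the Z the Z   [Z ::= S the Z]
the the the the south the south the S the Z the Z => the the the the south the south the south the B the Z the Z   [S ::= south the B]
the the the the south the south the south the B the Z the Z => the the the the south the south the south the three the the Z the Z   [B ::= three the]
the the the the south the south the south the three the the Z the Z => the the the the south the south the south the three the the the three the Z   [Z ::= the three]
the the the the south the south the south the three the the the three the Z => the the the the south the south the south the three the the the three the the three   [Z ::= the three]

S => the the S => the the the the S => the the the the south the B => the the the the south the Z => the the the the south the S the Z => the the the the south the south the B the Z => the the the the south the south the Z the Z => the the the the south the south the S the Z the Z => the the the the south the south the south the B the Z the Z => the the the the south the south the south the three the the Z the Z => the the the the south the south the south the three the the the three the Z => the the the the south the south the south the three the the the three the the three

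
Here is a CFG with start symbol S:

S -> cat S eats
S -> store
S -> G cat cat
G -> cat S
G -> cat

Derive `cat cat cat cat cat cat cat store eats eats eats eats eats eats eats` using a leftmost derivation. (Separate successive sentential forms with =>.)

S => cat S eats => cat cat S eats eats => cat cat cat S eats eats eats => cat cat cat cat S eats eats eats eats => cat cat cat cat cat S eats eats eats eats eats => cat cat cat cat cat cat S eats eats eats eats eats eats => cat cat cat cat cat cat cat S eats eats eats eats eats eats eats => cat cat cat cat cat cat cat store eats eats eats eats eats eats eats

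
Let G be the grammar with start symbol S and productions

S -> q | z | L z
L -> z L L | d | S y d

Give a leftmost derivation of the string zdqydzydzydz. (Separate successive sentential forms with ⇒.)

S⇒Lz⇒Sydz⇒Lzydz⇒Sydzydz⇒Lzydzydz⇒zLLzydzydz⇒zdLzydzydz⇒zdSydzydzydz⇒zdqydzydzydz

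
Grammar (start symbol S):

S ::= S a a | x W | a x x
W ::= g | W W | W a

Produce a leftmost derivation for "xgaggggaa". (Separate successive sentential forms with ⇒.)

S⇒Saa⇒xWaa⇒xWWaa⇒xWWWaa⇒xWWWWaa⇒xWWWWWaa⇒xWaWWWWaa⇒xgaWWWWaa⇒xgagWWWaa⇒xgaggWWaa⇒xgagggWaa⇒xgaggggaa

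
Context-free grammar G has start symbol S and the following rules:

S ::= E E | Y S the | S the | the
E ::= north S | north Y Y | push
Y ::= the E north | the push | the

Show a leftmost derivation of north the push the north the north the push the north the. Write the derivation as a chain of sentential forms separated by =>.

S => E E => north Y Y E => north the push Y E => north the push the E => north the push the north Y Y => north the push the north the E north Y => north the push the north the north Y Y north Y => north the push the north the north the push Y north Y => north the push the north the north the push the north Y => north the push the north the north the push the north the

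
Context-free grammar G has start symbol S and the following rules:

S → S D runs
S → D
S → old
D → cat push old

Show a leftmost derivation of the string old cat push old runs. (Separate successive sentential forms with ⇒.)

S ⇒ S D runs ⇒ old D runs ⇒ old cat push old runs

S ⇒ S D runs   [S → S D runs]
S D runs ⇒ old D runs   [S → old]
old D runs ⇒ old cat push old runs   [D → cat push old]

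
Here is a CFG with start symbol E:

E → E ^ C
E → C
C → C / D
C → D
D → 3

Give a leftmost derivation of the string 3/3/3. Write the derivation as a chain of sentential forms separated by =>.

E => C   [E → C]
C => C/D   [C → C / D]
C/D => C/D/D   [C → C / D]
C/D/D => D/D/D   [C → D]
D/D/D => 3/D/D   [D → 3]
3/D/D => 3/3/D   [D → 3]
3/3/D => 3/3/3   [D → 3]

E => C => C/D => C/D/D => D/D/D => 3/D/D => 3/3/D => 3/3/3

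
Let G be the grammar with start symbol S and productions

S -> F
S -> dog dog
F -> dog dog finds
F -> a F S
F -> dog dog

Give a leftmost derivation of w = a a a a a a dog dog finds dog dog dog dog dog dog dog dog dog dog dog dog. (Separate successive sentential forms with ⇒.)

S ⇒ F ⇒ a F S ⇒ a a F S S ⇒ a a a F S S S ⇒ a a a a F S S S S ⇒ a a a a a F S S S S S ⇒ a a a a a a F S S S S S S ⇒ a a a a a a dog dog finds S S S S S S ⇒ a a a a a a dog dog finds dog dog S S S S S ⇒ a a a a a a dog dog finds dog dog dog dog S S S S ⇒ a a a a a a dog dog finds dog dog dog dog dog dog S S S ⇒ a a a a a a dog dog finds dog dog dog dog dog dog dog dog S S ⇒ a a a a a a dog dog finds dog dog dog dog dog dog dog dog dog dog S ⇒ a a a a a a dog dog finds dog dog dog dog dog dog dog dog dog dog dog dog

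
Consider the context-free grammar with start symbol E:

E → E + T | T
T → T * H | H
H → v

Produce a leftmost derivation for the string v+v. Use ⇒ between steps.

E⇒E+T⇒T+T⇒H+T⇒v+T⇒v+H⇒v+v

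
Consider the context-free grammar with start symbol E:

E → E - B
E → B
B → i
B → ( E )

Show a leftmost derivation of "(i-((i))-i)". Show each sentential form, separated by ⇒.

E ⇒ B ⇒ (E) ⇒ (E-B) ⇒ (E-B-B) ⇒ (B-B-B) ⇒ (i-B-B) ⇒ (i-(E)-B) ⇒ (i-(B)-B) ⇒ (i-((E))-B) ⇒ (i-((B))-B) ⇒ (i-((i))-B) ⇒ (i-((i))-i)

E ⇒ B   [E → B]
B ⇒ (E)   [B → ( E )]
(E) ⇒ (E-B)   [E → E - B]
(E-B) ⇒ (E-B-B)   [E → E - B]
(E-B-B) ⇒ (B-B-B)   [E → B]
(B-B-B) ⇒ (i-B-B)   [B → i]
(i-B-B) ⇒ (i-(E)-B)   [B → ( E )]
(i-(E)-B) ⇒ (i-(B)-B)   [E → B]
(i-(B)-B) ⇒ (i-((E))-B)   [B → ( E )]
(i-((E))-B) ⇒ (i-((B))-B)   [E → B]
(i-((B))-B) ⇒ (i-((i))-B)   [B → i]
(i-((i))-B) ⇒ (i-((i))-i)   [B → i]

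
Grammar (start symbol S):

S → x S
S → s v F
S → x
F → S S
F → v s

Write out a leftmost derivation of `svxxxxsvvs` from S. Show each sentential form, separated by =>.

S=>svF=>svSS=>svxSS=>svxxSS=>svxxxSS=>svxxxxS=>svxxxxsvF=>svxxxxsvvs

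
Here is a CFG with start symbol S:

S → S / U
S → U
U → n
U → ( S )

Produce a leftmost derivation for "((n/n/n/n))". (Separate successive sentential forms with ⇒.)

S ⇒ U   [S → U]
U ⇒ (S)   [U → ( S )]
(S) ⇒ (U)   [S → U]
(U) ⇒ ((S))   [U → ( S )]
((S)) ⇒ ((S/U))   [S → S / U]
((S/U)) ⇒ ((S/U/U))   [S → S / U]
((S/U/U)) ⇒ ((S/U/U/U))   [S → S / U]
((S/U/U/U)) ⇒ ((U/U/U/U))   [S → U]
((U/U/U/U)) ⇒ ((n/U/U/U))   [U → n]
((n/U/U/U)) ⇒ ((n/n/U/U))   [U → n]
((n/n/U/U)) ⇒ ((n/n/n/U))   [U → n]
((n/n/n/U)) ⇒ ((n/n/n/n))   [U → n]

S ⇒ U ⇒ (S) ⇒ (U) ⇒ ((S)) ⇒ ((S/U)) ⇒ ((S/U/U)) ⇒ ((S/U/U/U)) ⇒ ((U/U/U/U)) ⇒ ((n/U/U/U)) ⇒ ((n/n/U/U)) ⇒ ((n/n/n/U)) ⇒ ((n/n/n/n))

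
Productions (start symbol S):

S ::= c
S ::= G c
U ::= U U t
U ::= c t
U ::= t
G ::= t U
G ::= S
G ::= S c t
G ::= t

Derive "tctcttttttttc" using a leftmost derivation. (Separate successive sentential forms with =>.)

S => Gc   [S ::= G c]
Gc => tUc   [G ::= t U]
tUc => tUUtc   [U ::= U U t]
tUUtc => tUUtUtc   [U ::= U U t]
tUUtUtc => tUUtUtUtc   [U ::= U U t]
tUUtUtUtc => tUUtUtUtUtc   [U ::= U U t]
tUUtUtUtUtc => tctUtUtUtUtc   [U ::= c t]
tctUtUtUtUtc => tctcttUtUtUtc   [U ::= c t]
tctcttUtUtUtc => tctcttttUtUtc   [U ::= t]
tctcttttUtUtc => tctcttttttUtc   [U ::= t]
tctcttttttUtc => tctcttttttttc   [U ::= t]

S => Gc => tUc => tUUtc => tUUtUtc => tUUtUtUtc => tUUtUtUtUtc => tctUtUtUtUtc => tctcttUtUtUtc => tctcttttUtUtc => tctcttttttUtc => tctcttttttttc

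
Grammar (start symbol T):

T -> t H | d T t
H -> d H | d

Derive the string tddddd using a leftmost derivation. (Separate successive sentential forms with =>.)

T=>tH=>tdH=>tddH=>tdddH=>tddddH=>tddddd

T => tH   [T -> t H]
tH => tdH   [H -> d H]
tdH => tddH   [H -> d H]
tddH => tdddH   [H -> d H]
tdddH => tddddH   [H -> d H]
tddddH => tddddd   [H -> d]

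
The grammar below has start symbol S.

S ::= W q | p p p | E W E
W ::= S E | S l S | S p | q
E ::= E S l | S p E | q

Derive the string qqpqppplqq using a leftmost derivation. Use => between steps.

S => EWE   [S ::= E W E]
EWE => ESlWE   [E ::= E S l]
ESlWE => SpESlWE   [E ::= S p E]
SpESlWE => WqpESlWE   [S ::= W q]
WqpESlWE => qqpESlWE   [W ::= q]
qqpESlWE => qqpqSlWE   [E ::= q]
qqpqSlWE => qqpqppplWE   [S ::= p p p]
qqpqppplWE => qqpqppplqE   [W ::= q]
qqpqppplqE => qqpqppplqq   [E ::= q]

S => EWE => ESlWE => SpESlWE => WqpESlWE => qqpESlWE => qqpqSlWE => qqpqppplWE => qqpqppplqE => qqpqppplqq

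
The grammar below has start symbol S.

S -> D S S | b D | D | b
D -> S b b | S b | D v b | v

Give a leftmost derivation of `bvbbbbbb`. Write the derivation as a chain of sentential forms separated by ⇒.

S ⇒ D   [S -> D]
D ⇒ Sb   [D -> S b]
Sb ⇒ Db   [S -> D]
Db ⇒ Sbbb   [D -> S b b]
Sbbb ⇒ DSSbbb   [S -> D S S]
DSSbbb ⇒ SbSSbbb   [D -> S b]
SbSSbbb ⇒ bDbSSbbb   [S -> b D]
bDbSSbbb ⇒ bvbSSbbb   [D -> v]
bvbSSbbb ⇒ bvbbSbbb   [S -> b]
bvbbSbbb ⇒ bvbbbbbb   [S -> b]

S ⇒ D ⇒ Sb ⇒ Db ⇒ Sbbb ⇒ DSSbbb ⇒ SbSSbbb ⇒ bDbSSbbb ⇒ bvbSSbbb ⇒ bvbbSbbb ⇒ bvbbbbbb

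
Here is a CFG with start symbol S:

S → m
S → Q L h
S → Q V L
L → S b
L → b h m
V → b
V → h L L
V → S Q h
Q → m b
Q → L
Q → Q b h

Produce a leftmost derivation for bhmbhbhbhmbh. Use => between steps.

S => QLh   [S → Q L h]
QLh => QbhLh   [Q → Q b h]
QbhLh => QbhbhLh   [Q → Q b h]
QbhbhLh => QbhbhbhLh   [Q → Q b h]
QbhbhbhLh => LbhbhbhLh   [Q → L]
LbhbhbhLh => bhmbhbhbhLh   [L → b h m]
bhmbhbhbhLh => bhmbhbhbhSbh   [L → S b]
bhmbhbhbhSbh => bhmbhbhbhmbh   [S → m]

S => QLh => QbhLh => QbhbhLh => QbhbhbhLh => LbhbhbhLh => bhmbhbhbhLh => bhmbhbhbhSbh => bhmbhbhbhmbh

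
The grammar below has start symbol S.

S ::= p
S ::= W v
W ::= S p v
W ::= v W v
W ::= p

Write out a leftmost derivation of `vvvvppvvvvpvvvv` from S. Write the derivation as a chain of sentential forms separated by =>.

S => Wv => vWvv => vvWvvv => vvSpvvvv => vvWvpvvvv => vvvWvvpvvvv => vvvvWvvvpvvvv => vvvvSpvvvvpvvvv => vvvvppvvvvpvvvv

S => Wv   [S ::= W v]
Wv => vWvv   [W ::= v W v]
vWvv => vvWvvv   [W ::= v W v]
vvWvvv => vvSpvvvv   [W ::= S p v]
vvSpvvvv => vvWvpvvvv   [S ::= W v]
vvWvpvvvv => vvvWvvpvvvv   [W ::= v W v]
vvvWvvpvvvv => vvvvWvvvpvvvv   [W ::= v W v]
vvvvWvvvpvvvv => vvvvSpvvvvpvvvv   [W ::= S p v]
vvvvSpvvvvpvvvv => vvvvppvvvvpvvvv   [S ::= p]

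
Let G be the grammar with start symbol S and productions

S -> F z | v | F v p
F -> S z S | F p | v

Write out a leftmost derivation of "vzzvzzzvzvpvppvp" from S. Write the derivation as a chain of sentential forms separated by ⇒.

S ⇒ Fvp   [S -> F v p]
Fvp ⇒ Fpvp   [F -> F p]
Fpvp ⇒ SzSpvp   [F -> S z S]
SzSpvp ⇒ FzzSpvp   [S -> F z]
FzzSpvp ⇒ SzSzzSpvp   [F -> S z S]
SzSzzSpvp ⇒ FzzSzzSpvp   [S -> F z]
FzzSzzSpvp ⇒ vzzSzzSpvp   [F -> v]
vzzSzzSpvp ⇒ vzzFzzzSpvp   [S -> F z]
vzzFzzzSpvp ⇒ vzzvzzzSpvp   [F -> v]
vzzvzzzSpvp ⇒ vzzvzzzFvppvp   [S -> F v p]
vzzvzzzFvppvp ⇒ vzzvzzzFpvppvp   [F -> F p]
vzzvzzzFpvppvp ⇒ vzzvzzzSzSpvppvp   [F -> S z S]
vzzvzzzSzSpvppvp ⇒ vzzvzzzvzSpvppvp   [S -> v]
vzzvzzzvzSpvppvp ⇒ vzzvzzzvzvpvppvp   [S -> v]

S ⇒ Fvp ⇒ Fpvp ⇒ SzSpvp ⇒ FzzSpvp ⇒ SzSzzSpvp ⇒ FzzSzzSpvp ⇒ vzzSzzSpvp ⇒ vzzFzzzSpvp ⇒ vzzvzzzSpvp ⇒ vzzvzzzFvppvp ⇒ vzzvzzzFpvppvp ⇒ vzzvzzzSzSpvppvp ⇒ vzzvzzzvzSpvppvp ⇒ vzzvzzzvzvpvppvp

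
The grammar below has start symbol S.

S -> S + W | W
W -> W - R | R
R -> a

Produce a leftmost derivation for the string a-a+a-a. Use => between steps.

S => S+W   [S -> S + W]
S+W => W+W   [S -> W]
W+W => W-R+W   [W -> W - R]
W-R+W => R-R+W   [W -> R]
R-R+W => a-R+W   [R -> a]
a-R+W => a-a+W   [R -> a]
a-a+W => a-a+W-R   [W -> W - R]
a-a+W-R => a-a+R-R   [W -> R]
a-a+R-R => a-a+a-R   [R -> a]
a-a+a-R => a-a+a-a   [R -> a]

S => S+W => W+W => W-R+W => R-R+W => a-R+W => a-a+W => a-a+W-R => a-a+R-R => a-a+a-R => a-a+a-a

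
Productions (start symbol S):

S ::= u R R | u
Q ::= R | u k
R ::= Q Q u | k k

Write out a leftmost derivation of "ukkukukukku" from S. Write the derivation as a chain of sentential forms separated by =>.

S => uRR => ukkR => ukkQQu => ukkRQu => ukkQQuQu => ukkukQuQu => ukkukukuQu => ukkukukuRu => ukkukukukku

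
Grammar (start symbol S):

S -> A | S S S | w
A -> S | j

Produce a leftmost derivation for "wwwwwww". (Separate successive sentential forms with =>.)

S => SSS   [S -> S S S]
SSS => SSSSS   [S -> S S S]
SSSSS => SSSSSSS   [S -> S S S]
SSSSSSS => wSSSSSS   [S -> w]
wSSSSSS => wwSSSSS   [S -> w]
wwSSSSS => wwwSSSS   [S -> w]
wwwSSSS => wwwwSSS   [S -> w]
wwwwSSS => wwwwwSS   [S -> w]
wwwwwSS => wwwwwwS   [S -> w]
wwwwwwS => wwwwwww   [S -> w]

S => SSS => SSSSS => SSSSSSS => wSSSSSS => wwSSSSS => wwwSSSS => wwwwSSS => wwwwwSS => wwwwwwS => wwwwwww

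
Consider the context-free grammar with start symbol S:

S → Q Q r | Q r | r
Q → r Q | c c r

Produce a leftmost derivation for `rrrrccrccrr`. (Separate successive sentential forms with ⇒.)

S ⇒ QQr   [S → Q Q r]
QQr ⇒ rQQr   [Q → r Q]
rQQr ⇒ rrQQr   [Q → r Q]
rrQQr ⇒ rrrQQr   [Q → r Q]
rrrQQr ⇒ rrrrQQr   [Q → r Q]
rrrrQQr ⇒ rrrrccrQr   [Q → c c r]
rrrrccrQr ⇒ rrrrccrccrr   [Q → c c r]

S ⇒ QQr ⇒ rQQr ⇒ rrQQr ⇒ rrrQQr ⇒ rrrrQQr ⇒ rrrrccrQr ⇒ rrrrccrccrr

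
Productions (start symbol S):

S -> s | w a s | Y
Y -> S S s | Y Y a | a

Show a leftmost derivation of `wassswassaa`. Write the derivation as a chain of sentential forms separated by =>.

S => Y   [S -> Y]
Y => YYa   [Y -> Y Y a]
YYa => SSsYa   [Y -> S S s]
SSsYa => YSsYa   [S -> Y]
YSsYa => SSsSsYa   [Y -> S S s]
SSsSsYa => wasSsSsYa   [S -> w a s]
wasSsSsYa => wasssSsYa   [S -> s]
wasssSsYa => wassswassYa   [S -> w a s]
wassswassYa => wassswassaa   [Y -> a]

S => Y => YYa => SSsYa => YSsYa => SSsSsYa => wasSsSsYa => wasssSsYa => wassswassYa => wassswassaa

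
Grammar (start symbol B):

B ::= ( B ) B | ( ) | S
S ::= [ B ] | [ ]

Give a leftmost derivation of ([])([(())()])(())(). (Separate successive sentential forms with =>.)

B=>(B)B=>(S)B=>([])B=>([])(B)B=>([])(S)B=>([])([B])B=>([])([(B)B])B=>([])([(())B])B=>([])([(())()])B=>([])([(())()])(B)B=>([])([(())()])(())B=>([])([(())()])(())()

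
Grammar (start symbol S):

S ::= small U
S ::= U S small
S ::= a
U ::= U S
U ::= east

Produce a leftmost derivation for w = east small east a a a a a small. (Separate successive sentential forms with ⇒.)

S ⇒ U S small ⇒ U S S small ⇒ east S S small ⇒ east small U S small ⇒ east small U S S small ⇒ east small U S S S small ⇒ east small U S S S S small ⇒ east small U S S S S S small ⇒ east small east S S S S S small ⇒ east small east a S S S S small ⇒ east small east a a S S S small ⇒ east small east a a a S S small ⇒ east small east a a a a S small ⇒ east small east a a a a a small

S ⇒ U S small   [S ::= U S small]
U S small ⇒ U S S small   [U ::= U S]
U S S small ⇒ east S S small   [U ::= east]
east S S small ⇒ east small U S small   [S ::= small U]
east small U S small ⇒ east small U S S small   [U ::= U S]
east small U S S small ⇒ east small U S S S small   [U ::= U S]
east small U S S S small ⇒ east small U S S S S small   [U ::= U S]
east small U S S S S small ⇒ east small U S S S S S small   [U ::= U S]
east small U S S S S S small ⇒ east small east S S S S S small   [U ::= east]
east small east S S S S S small ⇒ east small east a S S S S small   [S ::= a]
east small east a S S S S small ⇒ east small east a a S S S small   [S ::= a]
east small east a a S S S small ⇒ east small east a a a S S small   [S ::= a]
east small east a a a S S small ⇒ east small east a a a a S small   [S ::= a]
east small east a a a a S small ⇒ east small east a a a a a small   [S ::= a]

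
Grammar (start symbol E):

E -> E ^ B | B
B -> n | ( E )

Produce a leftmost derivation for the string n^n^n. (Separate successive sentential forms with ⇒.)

E ⇒ E^B   [E -> E ^ B]
E^B ⇒ E^B^B   [E -> E ^ B]
E^B^B ⇒ B^B^B   [E -> B]
B^B^B ⇒ n^B^B   [B -> n]
n^B^B ⇒ n^n^B   [B -> n]
n^n^B ⇒ n^n^n   [B -> n]

E⇒E^B⇒E^B^B⇒B^B^B⇒n^B^B⇒n^n^B⇒n^n^n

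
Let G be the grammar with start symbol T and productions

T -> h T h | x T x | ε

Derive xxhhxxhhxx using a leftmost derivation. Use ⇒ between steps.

T ⇒ xTx ⇒ xxTxx ⇒ xxhThxx ⇒ xxhhThhxx ⇒ xxhhxTxhhxx ⇒ xxhhxxhhxx

T ⇒ xTx   [T -> x T x]
xTx ⇒ xxTxx   [T -> x T x]
xxTxx ⇒ xxhThxx   [T -> h T h]
xxhThxx ⇒ xxhhThhxx   [T -> h T h]
xxhhThhxx ⇒ xxhhxTxhhxx   [T -> x T x]
xxhhxTxhhxx ⇒ xxhhxxhhxx   [T -> ε]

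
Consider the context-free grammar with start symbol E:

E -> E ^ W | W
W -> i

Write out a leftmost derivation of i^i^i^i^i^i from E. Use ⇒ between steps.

E ⇒ E^W ⇒ E^W^W ⇒ E^W^W^W ⇒ E^W^W^W^W ⇒ E^W^W^W^W^W ⇒ W^W^W^W^W^W ⇒ i^W^W^W^W^W ⇒ i^i^W^W^W^W ⇒ i^i^i^W^W^W ⇒ i^i^i^i^W^W ⇒ i^i^i^i^i^W ⇒ i^i^i^i^i^i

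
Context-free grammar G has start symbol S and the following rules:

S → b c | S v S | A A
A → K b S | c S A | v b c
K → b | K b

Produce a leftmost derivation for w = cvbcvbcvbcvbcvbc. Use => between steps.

S => AA => cSAA => cSvSAA => cAAvSAA => cvbcAvSAA => cvbcvbcvSAA => cvbcvbcvbcAA => cvbcvbcvbcvbcA => cvbcvbcvbcvbcvbc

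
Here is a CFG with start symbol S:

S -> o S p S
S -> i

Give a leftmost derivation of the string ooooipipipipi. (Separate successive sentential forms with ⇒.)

S ⇒ oSpS   [S -> o S p S]
oSpS ⇒ ooSpSpS   [S -> o S p S]
ooSpSpS ⇒ oooSpSpSpS   [S -> o S p S]
oooSpSpSpS ⇒ ooooSpSpSpSpS   [S -> o S p S]
ooooSpSpSpSpS ⇒ ooooipSpSpSpS   [S -> i]
ooooipSpSpSpS ⇒ ooooipipSpSpS   [S -> i]
ooooipipSpSpS ⇒ ooooipipipSpS   [S -> i]
ooooipipipSpS ⇒ ooooipipipipS   [S -> i]
ooooipipipipS ⇒ ooooipipipipi   [S -> i]

S⇒oSpS⇒ooSpSpS⇒oooSpSpSpS⇒ooooSpSpSpSpS⇒ooooipSpSpSpS⇒ooooipipSpSpS⇒ooooipipipSpS⇒ooooipipipipS⇒ooooipipipipi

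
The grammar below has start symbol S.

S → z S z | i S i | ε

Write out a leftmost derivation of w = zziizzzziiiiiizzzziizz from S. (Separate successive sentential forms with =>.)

S => zSz => zzSzz => zziSizz => zziiSiizz => zziizSziizz => zziizzSzziizz => zziizzzSzzziizz => zziizzzzSzzzziizz => zziizzzziSizzzziizz => zziizzzziiSiizzzziizz => zziizzzziiiSiiizzzziizz => zziizzzziiiiiizzzziizz

S => zSz   [S → z S z]
zSz => zzSzz   [S → z S z]
zzSzz => zziSizz   [S → i S i]
zziSizz => zziiSiizz   [S → i S i]
zziiSiizz => zziizSziizz   [S → z S z]
zziizSziizz => zziizzSzziizz   [S → z S z]
zziizzSzziizz => zziizzzSzzziizz   [S → z S z]
zziizzzSzzziizz => zziizzzzSzzzziizz   [S → z S z]
zziizzzzSzzzziizz => zziizzzziSizzzziizz   [S → i S i]
zziizzzziSizzzziizz => zziizzzziiSiizzzziizz   [S → i S i]
zziizzzziiSiizzzziizz => zziizzzziiiSiiizzzziizz   [S → i S i]
zziizzzziiiSiiizzzziizz => zziizzzziiiiiizzzziizz   [S → ε]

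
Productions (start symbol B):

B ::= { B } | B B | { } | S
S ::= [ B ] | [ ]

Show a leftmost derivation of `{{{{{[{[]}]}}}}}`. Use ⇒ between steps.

B ⇒ {B} ⇒ {{B}} ⇒ {{{B}}} ⇒ {{{{B}}}} ⇒ {{{{{B}}}}} ⇒ {{{{{S}}}}} ⇒ {{{{{[B]}}}}} ⇒ {{{{{[{B}]}}}}} ⇒ {{{{{[{S}]}}}}} ⇒ {{{{{[{[]}]}}}}}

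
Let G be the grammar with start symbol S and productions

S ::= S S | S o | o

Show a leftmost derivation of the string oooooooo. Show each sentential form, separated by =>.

S=>SS=>SSS=>SSSS=>oSSS=>oSSSS=>oSSSSS=>oSoSSSS=>oSSoSSSS=>ooSoSSSS=>ooooSSSS=>oooooSSS=>ooooooSS=>oooooooS=>oooooooo

S => SS   [S ::= S S]
SS => SSS   [S ::= S S]
SSS => SSSS   [S ::= S S]
SSSS => oSSS   [S ::= o]
oSSS => oSSSS   [S ::= S S]
oSSSS => oSSSSS   [S ::= S S]
oSSSSS => oSoSSSS   [S ::= S o]
oSoSSSS => oSSoSSSS   [S ::= S S]
oSSoSSSS => ooSoSSSS   [S ::= o]
ooSoSSSS => ooooSSSS   [S ::= o]
ooooSSSS => oooooSSS   [S ::= o]
oooooSSS => ooooooSS   [S ::= o]
ooooooSS => oooooooS   [S ::= o]
oooooooS => oooooooo   [S ::= o]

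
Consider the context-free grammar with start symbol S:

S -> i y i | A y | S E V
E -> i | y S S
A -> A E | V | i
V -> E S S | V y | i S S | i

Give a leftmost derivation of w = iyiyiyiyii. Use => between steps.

S=>SEV=>AyEV=>AEyEV=>iEyEV=>iySSyEV=>iyAySyEV=>iyiySyEV=>iyiyiyiyEV=>iyiyiyiyiV=>iyiyiyiyii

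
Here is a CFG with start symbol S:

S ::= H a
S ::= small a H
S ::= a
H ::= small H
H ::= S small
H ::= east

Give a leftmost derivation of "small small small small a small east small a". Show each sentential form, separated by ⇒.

S ⇒ H a ⇒ small H a ⇒ small small H a ⇒ small small small H a ⇒ small small small S small a ⇒ small small small small a H small a ⇒ small small small small a small H small a ⇒ small small small small a small east small a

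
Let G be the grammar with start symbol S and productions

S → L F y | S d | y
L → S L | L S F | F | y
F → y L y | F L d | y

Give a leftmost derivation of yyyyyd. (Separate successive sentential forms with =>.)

S => Sd   [S → S d]
Sd => LFyd   [S → L F y]
LFyd => FFyd   [L → F]
FFyd => yLyFyd   [F → y L y]
yLyFyd => yFyFyd   [L → F]
yFyFyd => yyyFyd   [F → y]
yyyFyd => yyyyyd   [F → y]

S => Sd => LFyd => FFyd => yLyFyd => yFyFyd => yyyFyd => yyyyyd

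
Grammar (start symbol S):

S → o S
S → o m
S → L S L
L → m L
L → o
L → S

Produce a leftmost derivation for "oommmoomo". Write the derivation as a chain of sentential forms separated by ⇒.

S ⇒ oS   [S → o S]
oS ⇒ ooS   [S → o S]
ooS ⇒ ooLSL   [S → L S L]
ooLSL ⇒ oomLSL   [L → m L]
oomLSL ⇒ oommLSL   [L → m L]
oommLSL ⇒ oommmLSL   [L → m L]
oommmLSL ⇒ oommmoSL   [L → o]
oommmoSL ⇒ oommmoomL   [S → o m]
oommmoomL ⇒ oommmoomo   [L → o]

S ⇒ oS ⇒ ooS ⇒ ooLSL ⇒ oomLSL ⇒ oommLSL ⇒ oommmLSL ⇒ oommmoSL ⇒ oommmoomL ⇒ oommmoomo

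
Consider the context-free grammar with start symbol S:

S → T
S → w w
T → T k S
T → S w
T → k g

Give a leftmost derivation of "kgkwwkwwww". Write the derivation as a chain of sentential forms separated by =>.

S=>T=>Sw=>Tw=>TkSw=>TkSkSw=>kgkSkSw=>kgkwwkSw=>kgkwwkTw=>kgkwwkSww=>kgkwwkwwww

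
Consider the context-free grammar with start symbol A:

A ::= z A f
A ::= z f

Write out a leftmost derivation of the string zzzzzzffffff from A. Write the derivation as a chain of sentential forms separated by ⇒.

A ⇒ zAf   [A ::= z A f]
zAf ⇒ zzAff   [A ::= z A f]
zzAff ⇒ zzzAfff   [A ::= z A f]
zzzAfff ⇒ zzzzAffff   [A ::= z A f]
zzzzAffff ⇒ zzzzzAfffff   [A ::= z A f]
zzzzzAfffff ⇒ zzzzzzffffff   [A ::= z f]

A ⇒ zAf ⇒ zzAff ⇒ zzzAfff ⇒ zzzzAffff ⇒ zzzzzAfffff ⇒ zzzzzzffffff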